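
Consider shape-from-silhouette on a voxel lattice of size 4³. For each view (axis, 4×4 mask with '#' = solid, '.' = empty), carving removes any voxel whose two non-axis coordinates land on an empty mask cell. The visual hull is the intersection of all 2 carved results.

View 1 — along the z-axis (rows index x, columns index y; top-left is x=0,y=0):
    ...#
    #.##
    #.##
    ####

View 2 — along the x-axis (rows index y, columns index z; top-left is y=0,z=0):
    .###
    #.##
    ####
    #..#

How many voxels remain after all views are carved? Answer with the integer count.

32 voxels

start: 4×4×4 = 64 voxels
  1. axis=2 (XY plane), |mask|=11  ⇒  voxels=44
  2. axis=0 (YZ plane), |mask|=12  ⇒  voxels=32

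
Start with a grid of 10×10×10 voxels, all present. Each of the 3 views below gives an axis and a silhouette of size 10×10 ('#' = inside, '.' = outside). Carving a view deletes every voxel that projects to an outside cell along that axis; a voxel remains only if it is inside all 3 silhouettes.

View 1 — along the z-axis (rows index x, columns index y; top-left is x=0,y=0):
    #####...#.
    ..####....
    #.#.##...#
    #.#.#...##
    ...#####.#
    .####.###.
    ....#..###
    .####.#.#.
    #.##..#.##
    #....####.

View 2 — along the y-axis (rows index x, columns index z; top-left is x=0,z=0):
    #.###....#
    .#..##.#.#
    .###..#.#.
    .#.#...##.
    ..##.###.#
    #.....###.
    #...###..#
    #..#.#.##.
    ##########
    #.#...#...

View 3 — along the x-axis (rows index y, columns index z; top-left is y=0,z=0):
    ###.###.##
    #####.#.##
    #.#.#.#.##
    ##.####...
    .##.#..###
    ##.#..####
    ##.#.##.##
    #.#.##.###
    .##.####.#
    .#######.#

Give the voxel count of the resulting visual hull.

full grid |V| = 1000
carve view 1 (along z, XY-mask fill 54/100): 540 voxels remain
carve view 2 (along y, XZ-mask fill 52/100): 284 voxels remain
carve view 3 (along x, YZ-mask fill 70/100): 188 voxels remain

188 voxels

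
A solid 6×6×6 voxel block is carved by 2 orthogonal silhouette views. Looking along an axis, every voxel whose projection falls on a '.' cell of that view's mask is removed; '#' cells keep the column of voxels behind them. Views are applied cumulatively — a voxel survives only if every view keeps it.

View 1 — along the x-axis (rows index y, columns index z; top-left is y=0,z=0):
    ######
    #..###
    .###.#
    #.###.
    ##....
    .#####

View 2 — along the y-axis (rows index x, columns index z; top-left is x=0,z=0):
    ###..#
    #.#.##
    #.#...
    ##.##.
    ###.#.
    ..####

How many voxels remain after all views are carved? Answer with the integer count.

full grid |V| = 216
[1] x-view keeps 25 columns → grid now 150
[2] y-view keeps 22 columns → grid now 90

voxel count = 90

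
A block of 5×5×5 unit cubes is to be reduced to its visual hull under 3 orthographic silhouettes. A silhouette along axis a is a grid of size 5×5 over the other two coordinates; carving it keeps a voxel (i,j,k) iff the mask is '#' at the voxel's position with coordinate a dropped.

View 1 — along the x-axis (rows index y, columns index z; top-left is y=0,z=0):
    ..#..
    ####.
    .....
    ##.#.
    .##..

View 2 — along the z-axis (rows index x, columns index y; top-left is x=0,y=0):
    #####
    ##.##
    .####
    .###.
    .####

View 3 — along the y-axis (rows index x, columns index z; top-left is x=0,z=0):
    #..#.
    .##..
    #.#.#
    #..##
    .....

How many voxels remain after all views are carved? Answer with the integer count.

initial block: 5^3 = 125
step 1: project along x, AND mask (10/25) → |grid| = 50
step 2: project along z, AND mask (20/25) → |grid| = 45
step 3: project along y, AND mask (10/25) → |grid| = 18

voxel count = 18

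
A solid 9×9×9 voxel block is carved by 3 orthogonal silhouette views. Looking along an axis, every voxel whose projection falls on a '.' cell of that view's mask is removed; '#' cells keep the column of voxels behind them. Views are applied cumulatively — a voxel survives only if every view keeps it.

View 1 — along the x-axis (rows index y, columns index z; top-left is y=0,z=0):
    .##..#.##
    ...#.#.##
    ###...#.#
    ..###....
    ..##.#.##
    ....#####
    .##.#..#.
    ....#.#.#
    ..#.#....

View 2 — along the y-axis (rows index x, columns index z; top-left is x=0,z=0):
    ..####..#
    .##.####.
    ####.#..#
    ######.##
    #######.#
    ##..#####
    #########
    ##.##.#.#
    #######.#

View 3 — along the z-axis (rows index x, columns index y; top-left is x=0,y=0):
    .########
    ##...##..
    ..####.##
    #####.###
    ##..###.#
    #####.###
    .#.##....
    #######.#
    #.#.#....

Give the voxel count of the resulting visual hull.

start: 9×9×9 = 729 voxels
[1] x-view keeps 36 columns → grid now 324
[2] y-view keeps 63 columns → grid now 252
[3] z-view keeps 54 columns → grid now 163

remaining voxels: 163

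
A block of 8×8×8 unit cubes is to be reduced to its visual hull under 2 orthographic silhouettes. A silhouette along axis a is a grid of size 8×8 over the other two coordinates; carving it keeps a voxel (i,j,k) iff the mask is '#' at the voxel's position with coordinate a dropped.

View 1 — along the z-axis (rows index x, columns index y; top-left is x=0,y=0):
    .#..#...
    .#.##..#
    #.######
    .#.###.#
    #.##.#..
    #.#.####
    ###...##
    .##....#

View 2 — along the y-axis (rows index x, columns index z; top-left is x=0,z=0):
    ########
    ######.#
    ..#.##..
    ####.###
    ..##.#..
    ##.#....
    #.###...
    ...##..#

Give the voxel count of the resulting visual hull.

|visual hull| = 159

start: 8×8×8 = 512 voxels
step 1: project along z, AND mask (36/64) → |grid| = 288
step 2: project along y, AND mask (38/64) → |grid| = 159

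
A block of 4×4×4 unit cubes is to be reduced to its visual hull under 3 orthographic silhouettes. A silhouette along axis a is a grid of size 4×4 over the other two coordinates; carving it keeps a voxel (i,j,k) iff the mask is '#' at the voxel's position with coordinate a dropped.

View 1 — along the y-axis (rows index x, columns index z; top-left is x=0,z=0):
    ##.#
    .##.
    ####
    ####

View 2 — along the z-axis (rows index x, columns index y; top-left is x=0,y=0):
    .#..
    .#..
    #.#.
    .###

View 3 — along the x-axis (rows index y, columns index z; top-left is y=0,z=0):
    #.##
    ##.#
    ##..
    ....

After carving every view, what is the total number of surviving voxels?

initial block: 4^3 = 64
  1. axis=1 (XZ plane), |mask|=13  ⇒  voxels=52
  2. axis=2 (XY plane), |mask|=7  ⇒  voxels=25
  3. axis=0 (YZ plane), |mask|=8  ⇒  voxels=14

|visual hull| = 14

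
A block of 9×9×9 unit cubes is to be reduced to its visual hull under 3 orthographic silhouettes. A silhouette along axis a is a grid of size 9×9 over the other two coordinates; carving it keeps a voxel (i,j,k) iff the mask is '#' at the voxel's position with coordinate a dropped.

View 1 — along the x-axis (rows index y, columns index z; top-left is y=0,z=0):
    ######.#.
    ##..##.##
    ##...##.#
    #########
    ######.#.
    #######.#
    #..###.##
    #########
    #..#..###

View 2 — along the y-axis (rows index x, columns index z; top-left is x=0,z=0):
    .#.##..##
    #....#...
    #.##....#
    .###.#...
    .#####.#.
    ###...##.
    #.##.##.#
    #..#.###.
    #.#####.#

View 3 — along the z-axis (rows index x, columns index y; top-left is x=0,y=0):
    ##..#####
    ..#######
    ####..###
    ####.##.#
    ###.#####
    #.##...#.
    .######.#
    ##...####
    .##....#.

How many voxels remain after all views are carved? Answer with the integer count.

initial block: 9^3 = 729
[1] x-view keeps 62 columns → grid now 558
[2] y-view keeps 44 columns → grid now 306
[3] z-view keeps 56 columns → grid now 203

remaining voxels: 203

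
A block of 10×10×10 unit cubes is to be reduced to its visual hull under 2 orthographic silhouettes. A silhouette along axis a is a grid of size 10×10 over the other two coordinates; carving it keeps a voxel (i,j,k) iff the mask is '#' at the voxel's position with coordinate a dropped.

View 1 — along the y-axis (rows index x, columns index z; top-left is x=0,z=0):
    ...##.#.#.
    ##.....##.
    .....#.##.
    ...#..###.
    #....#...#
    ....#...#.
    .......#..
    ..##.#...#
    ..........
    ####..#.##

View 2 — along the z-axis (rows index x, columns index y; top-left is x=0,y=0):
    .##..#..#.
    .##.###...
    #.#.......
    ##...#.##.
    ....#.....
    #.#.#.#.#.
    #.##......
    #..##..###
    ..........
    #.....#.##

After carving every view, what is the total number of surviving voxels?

voxel count = 130

before carving: 1000 voxels (10×10×10)
[1] y-view keeps 32 columns → grid now 320
[2] z-view keeps 35 columns → grid now 130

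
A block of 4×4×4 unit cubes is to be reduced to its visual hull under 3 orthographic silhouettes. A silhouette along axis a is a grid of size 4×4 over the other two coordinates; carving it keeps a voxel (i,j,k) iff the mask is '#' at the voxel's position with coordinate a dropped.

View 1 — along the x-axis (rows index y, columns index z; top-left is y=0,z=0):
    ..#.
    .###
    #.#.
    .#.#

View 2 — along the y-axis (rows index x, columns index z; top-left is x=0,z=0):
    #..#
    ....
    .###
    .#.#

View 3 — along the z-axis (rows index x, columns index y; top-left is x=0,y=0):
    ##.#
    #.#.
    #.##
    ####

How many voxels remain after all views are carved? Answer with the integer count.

start: 4×4×4 = 64 voxels
after view 1 [x-axis, 8 of 16 cells solid] → remaining = 32
after view 2 [y-axis, 7 of 16 cells solid] → remaining = 14
after view 3 [z-axis, 12 of 16 cells solid] → remaining = 10

|visual hull| = 10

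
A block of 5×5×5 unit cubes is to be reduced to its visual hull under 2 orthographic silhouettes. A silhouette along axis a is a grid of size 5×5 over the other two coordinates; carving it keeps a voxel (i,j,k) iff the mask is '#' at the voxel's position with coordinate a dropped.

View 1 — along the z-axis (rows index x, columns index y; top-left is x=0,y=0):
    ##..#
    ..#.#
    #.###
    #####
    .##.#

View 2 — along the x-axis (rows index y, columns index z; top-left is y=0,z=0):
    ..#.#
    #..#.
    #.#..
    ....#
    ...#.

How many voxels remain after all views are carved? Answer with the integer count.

|visual hull| = 27

start: 5×5×5 = 125 voxels
carve view 1 (along z, XY-mask fill 17/25): 85 voxels remain
carve view 2 (along x, YZ-mask fill 8/25): 27 voxels remain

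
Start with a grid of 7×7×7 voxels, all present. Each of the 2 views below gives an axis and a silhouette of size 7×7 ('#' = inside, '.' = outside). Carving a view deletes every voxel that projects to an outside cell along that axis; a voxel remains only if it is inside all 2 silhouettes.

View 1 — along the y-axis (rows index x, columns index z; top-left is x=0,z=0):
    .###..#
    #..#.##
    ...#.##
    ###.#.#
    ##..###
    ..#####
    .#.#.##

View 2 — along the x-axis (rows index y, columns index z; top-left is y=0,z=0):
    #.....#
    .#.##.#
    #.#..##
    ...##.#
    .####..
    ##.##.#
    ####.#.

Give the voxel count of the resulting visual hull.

full grid |V| = 343
carve view 1 (along y, XZ-mask fill 30/49): 210 voxels remain
carve view 2 (along x, YZ-mask fill 27/49): 119 voxels remain

voxel count = 119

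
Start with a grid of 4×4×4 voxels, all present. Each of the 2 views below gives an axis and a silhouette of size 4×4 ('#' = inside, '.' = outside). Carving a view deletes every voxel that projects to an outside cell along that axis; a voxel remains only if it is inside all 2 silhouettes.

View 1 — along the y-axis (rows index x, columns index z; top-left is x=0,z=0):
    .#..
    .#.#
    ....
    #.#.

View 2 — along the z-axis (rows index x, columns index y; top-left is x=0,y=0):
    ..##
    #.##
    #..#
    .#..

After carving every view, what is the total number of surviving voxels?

start: 4×4×4 = 64 voxels
after view 1 [y-axis, 5 of 16 cells solid] → remaining = 20
after view 2 [z-axis, 8 of 16 cells solid] → remaining = 10

remaining voxels: 10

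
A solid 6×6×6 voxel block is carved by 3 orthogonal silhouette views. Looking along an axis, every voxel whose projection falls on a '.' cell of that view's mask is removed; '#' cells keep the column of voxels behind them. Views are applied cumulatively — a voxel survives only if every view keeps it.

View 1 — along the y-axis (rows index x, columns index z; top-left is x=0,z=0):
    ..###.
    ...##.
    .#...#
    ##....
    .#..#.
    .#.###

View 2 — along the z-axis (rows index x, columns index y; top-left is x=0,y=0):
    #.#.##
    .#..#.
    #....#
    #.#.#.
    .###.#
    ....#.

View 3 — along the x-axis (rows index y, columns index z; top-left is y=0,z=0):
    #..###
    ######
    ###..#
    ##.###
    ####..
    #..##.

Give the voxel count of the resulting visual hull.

before carving: 216 voxels (6×6×6)
[1] y-view keeps 15 columns → grid now 90
[2] z-view keeps 16 columns → grid now 38
[3] x-view keeps 26 columns → grid now 24

voxel count = 24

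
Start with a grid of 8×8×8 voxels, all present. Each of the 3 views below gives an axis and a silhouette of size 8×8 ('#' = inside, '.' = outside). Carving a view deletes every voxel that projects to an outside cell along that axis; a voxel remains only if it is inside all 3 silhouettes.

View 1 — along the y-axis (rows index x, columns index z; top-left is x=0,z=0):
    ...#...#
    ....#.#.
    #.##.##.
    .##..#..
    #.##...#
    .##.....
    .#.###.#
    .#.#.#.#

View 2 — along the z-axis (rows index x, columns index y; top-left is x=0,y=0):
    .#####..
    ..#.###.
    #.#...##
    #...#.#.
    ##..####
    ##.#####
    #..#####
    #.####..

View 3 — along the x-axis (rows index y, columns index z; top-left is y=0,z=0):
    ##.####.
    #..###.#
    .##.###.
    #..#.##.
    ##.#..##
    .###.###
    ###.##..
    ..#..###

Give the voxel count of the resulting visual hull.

full grid |V| = 512
  1. axis=1 (XZ plane), |mask|=27  ⇒  voxels=216
  2. axis=2 (XY plane), |mask|=40  ⇒  voxels=135
  3. axis=0 (YZ plane), |mask|=40  ⇒  voxels=85

85 voxels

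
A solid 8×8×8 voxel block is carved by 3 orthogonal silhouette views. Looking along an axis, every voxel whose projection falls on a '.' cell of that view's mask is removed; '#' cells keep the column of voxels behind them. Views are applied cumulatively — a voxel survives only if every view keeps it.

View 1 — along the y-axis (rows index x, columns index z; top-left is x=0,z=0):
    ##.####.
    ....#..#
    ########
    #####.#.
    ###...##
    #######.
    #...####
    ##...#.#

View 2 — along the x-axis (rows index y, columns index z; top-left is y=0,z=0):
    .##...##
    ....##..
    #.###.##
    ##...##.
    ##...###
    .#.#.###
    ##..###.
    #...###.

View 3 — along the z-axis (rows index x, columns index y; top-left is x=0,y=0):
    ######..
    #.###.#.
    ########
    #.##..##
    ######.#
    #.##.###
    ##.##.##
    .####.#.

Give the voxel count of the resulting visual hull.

initial block: 8^3 = 512
  1. axis=1 (XZ plane), |mask|=43  ⇒  voxels=344
  2. axis=0 (YZ plane), |mask|=35  ⇒  voxels=197
  3. axis=2 (XY plane), |mask|=48  ⇒  voxels=155

155 voxels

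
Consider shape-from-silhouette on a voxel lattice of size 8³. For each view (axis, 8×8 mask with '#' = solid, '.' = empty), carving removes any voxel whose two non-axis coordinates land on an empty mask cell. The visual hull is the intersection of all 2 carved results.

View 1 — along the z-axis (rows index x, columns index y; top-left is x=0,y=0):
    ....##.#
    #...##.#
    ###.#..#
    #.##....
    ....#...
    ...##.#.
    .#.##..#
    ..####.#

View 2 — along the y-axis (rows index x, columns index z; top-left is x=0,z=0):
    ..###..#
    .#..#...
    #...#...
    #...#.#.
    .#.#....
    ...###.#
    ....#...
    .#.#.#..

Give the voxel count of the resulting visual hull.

72 voxels

start: 8×8×8 = 512 voxels
carve view 1 (along z, XY-mask fill 28/64): 224 voxels remain
carve view 2 (along y, XZ-mask fill 21/64): 72 voxels remain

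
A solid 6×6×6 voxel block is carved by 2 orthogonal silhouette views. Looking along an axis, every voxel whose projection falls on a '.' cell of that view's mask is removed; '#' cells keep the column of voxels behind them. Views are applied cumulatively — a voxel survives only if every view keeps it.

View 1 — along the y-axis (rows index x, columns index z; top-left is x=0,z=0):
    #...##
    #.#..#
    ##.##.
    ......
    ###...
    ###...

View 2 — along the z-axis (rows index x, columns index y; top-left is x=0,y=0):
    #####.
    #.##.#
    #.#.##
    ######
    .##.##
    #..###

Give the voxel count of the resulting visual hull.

before carving: 216 voxels (6×6×6)
after view 1 [y-axis, 16 of 36 cells solid] → remaining = 96
after view 2 [z-axis, 27 of 36 cells solid] → remaining = 67

67 voxels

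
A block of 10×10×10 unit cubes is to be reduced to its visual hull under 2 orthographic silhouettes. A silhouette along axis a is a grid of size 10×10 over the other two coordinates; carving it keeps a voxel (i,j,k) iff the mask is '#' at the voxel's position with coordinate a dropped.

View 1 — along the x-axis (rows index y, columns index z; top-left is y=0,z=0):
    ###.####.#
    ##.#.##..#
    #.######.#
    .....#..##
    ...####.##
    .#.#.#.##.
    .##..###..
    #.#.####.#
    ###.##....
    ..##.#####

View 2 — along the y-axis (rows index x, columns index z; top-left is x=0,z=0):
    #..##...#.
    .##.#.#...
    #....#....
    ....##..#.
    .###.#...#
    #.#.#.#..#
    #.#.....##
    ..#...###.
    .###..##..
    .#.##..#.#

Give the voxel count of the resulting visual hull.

initial block: 10^3 = 1000
after view 1 [x-axis, 60 of 100 cells solid] → remaining = 600
after view 2 [y-axis, 41 of 100 cells solid] → remaining = 241

voxel count = 241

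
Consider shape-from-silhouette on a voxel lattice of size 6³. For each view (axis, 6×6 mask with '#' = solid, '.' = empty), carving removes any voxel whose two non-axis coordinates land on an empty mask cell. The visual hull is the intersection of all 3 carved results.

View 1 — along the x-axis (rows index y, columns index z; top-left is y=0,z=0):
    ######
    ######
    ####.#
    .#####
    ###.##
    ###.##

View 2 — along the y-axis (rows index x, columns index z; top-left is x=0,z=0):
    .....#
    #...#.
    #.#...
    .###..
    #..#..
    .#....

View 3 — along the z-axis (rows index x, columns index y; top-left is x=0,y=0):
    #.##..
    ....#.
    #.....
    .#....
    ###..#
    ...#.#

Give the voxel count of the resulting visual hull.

19 voxels

start: 6×6×6 = 216 voxels
carve view 1 (along x, YZ-mask fill 32/36): 192 voxels remain
carve view 2 (along y, XZ-mask fill 11/36): 58 voxels remain
carve view 3 (along z, XY-mask fill 12/36): 19 voxels remain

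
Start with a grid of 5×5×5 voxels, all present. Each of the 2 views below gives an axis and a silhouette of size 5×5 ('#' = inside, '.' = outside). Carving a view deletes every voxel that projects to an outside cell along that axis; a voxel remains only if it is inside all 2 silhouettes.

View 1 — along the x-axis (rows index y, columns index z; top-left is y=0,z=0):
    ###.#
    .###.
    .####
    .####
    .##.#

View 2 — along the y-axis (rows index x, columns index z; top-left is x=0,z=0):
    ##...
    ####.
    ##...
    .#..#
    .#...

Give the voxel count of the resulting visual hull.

before carving: 125 voxels (5×5×5)
after view 1 [x-axis, 18 of 25 cells solid] → remaining = 90
after view 2 [y-axis, 11 of 25 cells solid] → remaining = 40

40 voxels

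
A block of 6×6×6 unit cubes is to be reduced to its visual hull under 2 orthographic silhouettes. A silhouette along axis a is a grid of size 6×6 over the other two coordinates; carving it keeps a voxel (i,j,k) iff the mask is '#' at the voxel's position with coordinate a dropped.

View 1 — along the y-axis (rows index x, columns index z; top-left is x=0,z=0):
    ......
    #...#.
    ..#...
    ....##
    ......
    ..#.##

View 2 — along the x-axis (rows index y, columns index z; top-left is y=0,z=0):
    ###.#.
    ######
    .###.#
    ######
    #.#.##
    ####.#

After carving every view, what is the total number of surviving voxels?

initial block: 6^3 = 216
carve view 1 (along y, XZ-mask fill 8/36): 48 voxels remain
carve view 2 (along x, YZ-mask fill 29/36): 39 voxels remain

39 voxels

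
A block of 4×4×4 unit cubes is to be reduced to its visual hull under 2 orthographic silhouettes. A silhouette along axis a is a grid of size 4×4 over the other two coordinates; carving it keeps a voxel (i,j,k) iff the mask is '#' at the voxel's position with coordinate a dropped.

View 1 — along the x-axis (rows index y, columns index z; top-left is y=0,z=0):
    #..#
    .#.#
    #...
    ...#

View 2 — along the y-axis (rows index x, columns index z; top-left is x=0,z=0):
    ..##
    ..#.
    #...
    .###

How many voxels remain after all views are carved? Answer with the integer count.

start: 4×4×4 = 64 voxels
  1. axis=0 (YZ plane), |mask|=6  ⇒  voxels=24
  2. axis=1 (XZ plane), |mask|=7  ⇒  voxels=9

|visual hull| = 9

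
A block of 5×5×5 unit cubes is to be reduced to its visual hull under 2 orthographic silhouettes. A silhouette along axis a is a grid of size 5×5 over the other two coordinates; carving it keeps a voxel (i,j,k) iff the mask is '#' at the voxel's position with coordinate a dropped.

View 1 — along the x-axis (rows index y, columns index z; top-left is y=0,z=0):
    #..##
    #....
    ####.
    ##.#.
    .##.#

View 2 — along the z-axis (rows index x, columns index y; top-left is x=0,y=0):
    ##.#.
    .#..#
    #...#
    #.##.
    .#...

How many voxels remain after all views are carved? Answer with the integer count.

full grid |V| = 125
  1. axis=0 (YZ plane), |mask|=14  ⇒  voxels=70
  2. axis=2 (XY plane), |mask|=11  ⇒  voxels=28

voxel count = 28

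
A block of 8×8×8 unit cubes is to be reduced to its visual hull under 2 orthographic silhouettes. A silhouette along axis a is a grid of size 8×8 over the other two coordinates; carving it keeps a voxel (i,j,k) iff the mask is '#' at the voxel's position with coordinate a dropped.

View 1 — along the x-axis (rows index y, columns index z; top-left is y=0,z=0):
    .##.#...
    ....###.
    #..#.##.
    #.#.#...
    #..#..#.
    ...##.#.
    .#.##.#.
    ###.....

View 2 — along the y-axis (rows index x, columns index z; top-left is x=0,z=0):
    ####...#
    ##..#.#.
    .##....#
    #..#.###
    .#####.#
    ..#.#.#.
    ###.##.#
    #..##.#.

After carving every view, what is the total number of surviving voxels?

full grid |V| = 512
V1 x: intersect with YZ mask (26 set) -- 208 left
V2 y: intersect with XZ mask (36 set) -- 117 left

remaining voxels: 117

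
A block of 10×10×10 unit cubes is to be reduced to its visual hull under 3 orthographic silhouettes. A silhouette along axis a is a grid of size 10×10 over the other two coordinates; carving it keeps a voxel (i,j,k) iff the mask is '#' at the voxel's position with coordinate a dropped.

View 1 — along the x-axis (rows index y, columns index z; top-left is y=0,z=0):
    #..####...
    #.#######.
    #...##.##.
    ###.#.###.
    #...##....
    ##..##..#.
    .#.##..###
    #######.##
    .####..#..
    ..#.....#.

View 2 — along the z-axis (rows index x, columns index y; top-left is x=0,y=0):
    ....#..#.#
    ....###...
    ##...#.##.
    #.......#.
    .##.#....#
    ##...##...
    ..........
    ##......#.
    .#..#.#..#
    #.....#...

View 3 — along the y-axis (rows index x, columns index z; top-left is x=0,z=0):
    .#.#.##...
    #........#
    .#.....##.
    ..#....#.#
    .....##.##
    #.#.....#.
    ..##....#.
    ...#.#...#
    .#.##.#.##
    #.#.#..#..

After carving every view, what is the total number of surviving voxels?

voxel count = 52

initial block: 10^3 = 1000
carve view 1 (along x, YZ-mask fill 55/100): 550 voxels remain
carve view 2 (along z, XY-mask fill 30/100): 160 voxels remain
carve view 3 (along y, XZ-mask fill 35/100): 52 voxels remain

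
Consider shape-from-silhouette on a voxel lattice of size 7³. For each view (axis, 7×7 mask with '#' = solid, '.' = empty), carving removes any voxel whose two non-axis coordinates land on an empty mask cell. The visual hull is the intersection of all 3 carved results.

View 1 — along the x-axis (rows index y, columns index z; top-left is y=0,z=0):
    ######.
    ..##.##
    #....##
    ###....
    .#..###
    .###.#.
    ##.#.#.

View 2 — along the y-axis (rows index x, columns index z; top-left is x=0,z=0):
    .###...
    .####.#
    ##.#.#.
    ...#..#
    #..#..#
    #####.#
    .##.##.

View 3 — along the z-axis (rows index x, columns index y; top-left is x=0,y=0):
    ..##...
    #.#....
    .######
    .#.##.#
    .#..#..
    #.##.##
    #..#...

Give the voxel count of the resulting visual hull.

initial block: 7^3 = 343
step 1: project along x, AND mask (28/49) → |grid| = 196
step 2: project along y, AND mask (27/49) → |grid| = 107
step 3: project along z, AND mask (23/49) → |grid| = 51

remaining voxels: 51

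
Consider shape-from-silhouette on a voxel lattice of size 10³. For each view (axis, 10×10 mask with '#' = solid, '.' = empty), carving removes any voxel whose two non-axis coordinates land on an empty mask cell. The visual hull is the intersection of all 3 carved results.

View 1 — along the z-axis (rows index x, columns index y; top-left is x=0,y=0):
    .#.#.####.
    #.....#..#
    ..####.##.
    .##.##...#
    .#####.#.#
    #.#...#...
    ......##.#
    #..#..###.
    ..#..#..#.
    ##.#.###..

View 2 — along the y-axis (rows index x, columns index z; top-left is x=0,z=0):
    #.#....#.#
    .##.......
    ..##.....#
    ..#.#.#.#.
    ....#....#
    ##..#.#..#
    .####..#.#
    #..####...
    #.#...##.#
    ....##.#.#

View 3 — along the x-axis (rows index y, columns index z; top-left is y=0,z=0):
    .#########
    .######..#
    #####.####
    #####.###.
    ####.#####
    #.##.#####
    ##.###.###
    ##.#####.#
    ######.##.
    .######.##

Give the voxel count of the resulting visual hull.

before carving: 1000 voxels (10×10×10)
step 1: project along z, AND mask (47/100) → |grid| = 470
step 2: project along y, AND mask (40/100) → |grid| = 179
step 3: project along x, AND mask (82/100) → |grid| = 148

voxel count = 148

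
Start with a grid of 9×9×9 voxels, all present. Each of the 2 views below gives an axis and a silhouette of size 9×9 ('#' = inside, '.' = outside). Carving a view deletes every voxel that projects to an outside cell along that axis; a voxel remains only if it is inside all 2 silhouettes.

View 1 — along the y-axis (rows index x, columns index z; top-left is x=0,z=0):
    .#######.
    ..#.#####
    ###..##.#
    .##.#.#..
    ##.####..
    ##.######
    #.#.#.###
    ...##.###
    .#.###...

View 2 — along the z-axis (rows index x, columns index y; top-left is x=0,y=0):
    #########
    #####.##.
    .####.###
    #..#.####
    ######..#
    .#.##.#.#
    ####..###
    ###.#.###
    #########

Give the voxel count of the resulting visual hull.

voxel count = 366

full grid |V| = 729
V1 y: intersect with XZ mask (52 set) -- 468 left
V2 z: intersect with XY mask (64 set) -- 366 left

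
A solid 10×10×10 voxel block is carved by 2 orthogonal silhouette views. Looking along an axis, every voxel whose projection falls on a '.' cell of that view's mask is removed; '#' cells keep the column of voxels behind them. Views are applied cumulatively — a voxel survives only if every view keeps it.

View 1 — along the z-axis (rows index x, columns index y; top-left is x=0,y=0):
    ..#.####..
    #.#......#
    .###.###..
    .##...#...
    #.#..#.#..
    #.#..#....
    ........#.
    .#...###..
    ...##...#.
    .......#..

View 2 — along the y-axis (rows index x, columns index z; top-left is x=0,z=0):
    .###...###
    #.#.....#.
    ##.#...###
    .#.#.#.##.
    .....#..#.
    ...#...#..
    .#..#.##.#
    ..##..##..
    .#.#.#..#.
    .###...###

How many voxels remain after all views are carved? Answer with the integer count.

voxel count = 143

start: 10×10×10 = 1000 voxels
after view 1 [z-axis, 33 of 100 cells solid] → remaining = 330
after view 2 [y-axis, 43 of 100 cells solid] → remaining = 143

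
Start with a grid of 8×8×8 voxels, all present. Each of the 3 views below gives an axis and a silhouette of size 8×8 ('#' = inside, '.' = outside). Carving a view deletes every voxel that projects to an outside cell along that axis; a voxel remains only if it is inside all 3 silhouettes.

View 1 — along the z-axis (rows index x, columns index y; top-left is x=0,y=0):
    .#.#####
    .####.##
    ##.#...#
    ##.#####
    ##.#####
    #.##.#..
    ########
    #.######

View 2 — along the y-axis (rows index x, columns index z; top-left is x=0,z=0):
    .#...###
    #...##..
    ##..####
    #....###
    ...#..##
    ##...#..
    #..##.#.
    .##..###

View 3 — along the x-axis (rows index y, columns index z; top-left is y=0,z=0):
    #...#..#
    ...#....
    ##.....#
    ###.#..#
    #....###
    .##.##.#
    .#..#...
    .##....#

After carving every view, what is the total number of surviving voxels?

|visual hull| = 78

start: 8×8×8 = 512 voxels
after view 1 [z-axis, 49 of 64 cells solid] → remaining = 392
after view 2 [y-axis, 32 of 64 cells solid] → remaining = 194
after view 3 [x-axis, 26 of 64 cells solid] → remaining = 78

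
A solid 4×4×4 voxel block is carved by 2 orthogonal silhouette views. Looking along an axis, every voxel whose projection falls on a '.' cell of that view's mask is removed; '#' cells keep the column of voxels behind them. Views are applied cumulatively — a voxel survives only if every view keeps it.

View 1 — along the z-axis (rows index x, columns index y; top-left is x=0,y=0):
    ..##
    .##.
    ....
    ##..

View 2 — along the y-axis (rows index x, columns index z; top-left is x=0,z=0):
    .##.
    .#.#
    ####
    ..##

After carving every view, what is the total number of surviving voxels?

voxel count = 12

start: 4×4×4 = 64 voxels
after view 1 [z-axis, 6 of 16 cells solid] → remaining = 24
after view 2 [y-axis, 10 of 16 cells solid] → remaining = 12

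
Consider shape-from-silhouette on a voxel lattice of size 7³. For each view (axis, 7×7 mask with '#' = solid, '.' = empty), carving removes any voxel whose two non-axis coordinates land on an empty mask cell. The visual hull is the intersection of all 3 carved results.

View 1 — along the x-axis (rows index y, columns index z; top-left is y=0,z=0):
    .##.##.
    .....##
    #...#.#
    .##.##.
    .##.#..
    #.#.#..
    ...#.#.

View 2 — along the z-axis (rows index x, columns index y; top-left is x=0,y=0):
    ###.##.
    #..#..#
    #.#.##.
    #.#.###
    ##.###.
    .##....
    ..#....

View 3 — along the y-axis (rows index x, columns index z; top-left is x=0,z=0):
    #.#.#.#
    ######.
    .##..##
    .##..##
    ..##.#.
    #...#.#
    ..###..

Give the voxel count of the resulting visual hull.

48 voxels

before carving: 343 voxels (7×7×7)
step 1: project along x, AND mask (21/49) → |grid| = 147
step 2: project along z, AND mask (25/49) → |grid| = 77
step 3: project along y, AND mask (27/49) → |grid| = 48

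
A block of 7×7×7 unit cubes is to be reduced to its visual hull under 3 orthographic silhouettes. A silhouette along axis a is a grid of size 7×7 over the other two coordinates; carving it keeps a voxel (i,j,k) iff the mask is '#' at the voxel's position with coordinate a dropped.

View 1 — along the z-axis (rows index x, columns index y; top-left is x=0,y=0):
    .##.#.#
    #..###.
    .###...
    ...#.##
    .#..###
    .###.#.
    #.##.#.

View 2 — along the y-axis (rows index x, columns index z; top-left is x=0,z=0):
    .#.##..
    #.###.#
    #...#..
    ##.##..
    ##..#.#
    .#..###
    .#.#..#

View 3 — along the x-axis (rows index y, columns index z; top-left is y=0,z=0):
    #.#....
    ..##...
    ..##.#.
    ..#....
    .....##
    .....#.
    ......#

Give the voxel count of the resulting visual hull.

before carving: 343 voxels (7×7×7)
step 1: project along z, AND mask (26/49) → |grid| = 182
step 2: project along y, AND mask (25/49) → |grid| = 94
step 3: project along x, AND mask (12/49) → |grid| = 11

11 voxels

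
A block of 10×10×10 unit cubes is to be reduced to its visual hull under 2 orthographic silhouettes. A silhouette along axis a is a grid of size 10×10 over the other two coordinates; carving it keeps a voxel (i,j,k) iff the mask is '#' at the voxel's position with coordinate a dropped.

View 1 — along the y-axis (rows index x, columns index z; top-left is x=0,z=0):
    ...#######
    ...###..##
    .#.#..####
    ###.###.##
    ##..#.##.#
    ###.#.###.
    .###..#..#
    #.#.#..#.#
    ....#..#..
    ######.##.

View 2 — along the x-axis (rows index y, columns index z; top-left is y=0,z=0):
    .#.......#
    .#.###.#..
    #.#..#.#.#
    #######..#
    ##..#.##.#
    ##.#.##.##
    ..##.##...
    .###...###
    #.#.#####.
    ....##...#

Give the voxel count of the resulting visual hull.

remaining voxels: 311

start: 10×10×10 = 1000 voxels
V1 y: intersect with XZ mask (59 set) -- 590 left
V2 x: intersect with YZ mask (53 set) -- 311 left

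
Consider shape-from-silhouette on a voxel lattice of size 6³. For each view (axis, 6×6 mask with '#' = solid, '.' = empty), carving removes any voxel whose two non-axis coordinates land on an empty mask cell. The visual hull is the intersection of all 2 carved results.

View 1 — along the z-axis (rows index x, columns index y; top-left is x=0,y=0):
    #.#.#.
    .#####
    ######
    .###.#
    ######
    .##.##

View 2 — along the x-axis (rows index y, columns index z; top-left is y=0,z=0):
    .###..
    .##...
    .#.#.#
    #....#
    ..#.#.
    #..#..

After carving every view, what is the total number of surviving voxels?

voxel count = 65

full grid |V| = 216
after view 1 [z-axis, 28 of 36 cells solid] → remaining = 168
after view 2 [x-axis, 14 of 36 cells solid] → remaining = 65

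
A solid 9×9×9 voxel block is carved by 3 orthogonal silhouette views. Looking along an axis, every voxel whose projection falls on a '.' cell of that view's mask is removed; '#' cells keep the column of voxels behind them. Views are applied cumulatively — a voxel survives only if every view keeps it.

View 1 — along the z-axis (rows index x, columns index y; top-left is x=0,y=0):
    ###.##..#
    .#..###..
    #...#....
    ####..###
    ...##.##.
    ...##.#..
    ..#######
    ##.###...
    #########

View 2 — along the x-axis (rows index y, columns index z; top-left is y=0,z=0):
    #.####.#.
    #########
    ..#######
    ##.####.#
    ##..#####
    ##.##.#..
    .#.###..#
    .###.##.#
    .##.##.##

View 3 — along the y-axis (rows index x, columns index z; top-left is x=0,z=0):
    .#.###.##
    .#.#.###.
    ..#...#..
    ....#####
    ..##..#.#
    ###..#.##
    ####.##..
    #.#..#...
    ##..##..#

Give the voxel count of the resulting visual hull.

voxel count = 169

start: 9×9×9 = 729 voxels
step 1: project along z, AND mask (47/81) → |grid| = 423
step 2: project along x, AND mask (58/81) → |grid| = 304
step 3: project along y, AND mask (42/81) → |grid| = 169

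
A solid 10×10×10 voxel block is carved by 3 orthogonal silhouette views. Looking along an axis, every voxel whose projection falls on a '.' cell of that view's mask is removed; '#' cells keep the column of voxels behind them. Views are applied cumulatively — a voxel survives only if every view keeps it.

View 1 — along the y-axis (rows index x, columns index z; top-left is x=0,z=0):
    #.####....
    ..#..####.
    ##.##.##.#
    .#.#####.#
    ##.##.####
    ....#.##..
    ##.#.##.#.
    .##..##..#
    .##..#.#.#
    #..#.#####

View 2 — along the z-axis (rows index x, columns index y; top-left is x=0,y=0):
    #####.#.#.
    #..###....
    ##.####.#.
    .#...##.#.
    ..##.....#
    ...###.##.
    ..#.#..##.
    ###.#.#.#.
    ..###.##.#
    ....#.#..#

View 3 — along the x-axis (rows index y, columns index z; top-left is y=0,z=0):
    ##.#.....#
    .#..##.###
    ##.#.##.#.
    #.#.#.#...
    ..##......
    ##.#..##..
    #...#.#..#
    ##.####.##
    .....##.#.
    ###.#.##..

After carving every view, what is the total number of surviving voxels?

initial block: 10^3 = 1000
after view 1 [y-axis, 58 of 100 cells solid] → remaining = 580
after view 2 [z-axis, 49 of 100 cells solid] → remaining = 276
after view 3 [x-axis, 48 of 100 cells solid] → remaining = 123

voxel count = 123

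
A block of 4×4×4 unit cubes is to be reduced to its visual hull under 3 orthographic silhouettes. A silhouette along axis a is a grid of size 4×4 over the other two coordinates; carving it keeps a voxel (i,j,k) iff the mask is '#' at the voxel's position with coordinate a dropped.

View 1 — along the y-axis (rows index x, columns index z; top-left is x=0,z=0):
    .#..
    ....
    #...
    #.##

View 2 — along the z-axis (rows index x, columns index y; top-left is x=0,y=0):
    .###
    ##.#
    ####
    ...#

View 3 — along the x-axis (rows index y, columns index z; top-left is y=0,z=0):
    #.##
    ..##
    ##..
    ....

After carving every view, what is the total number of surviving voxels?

3 voxels

full grid |V| = 64
[1] y-view keeps 5 columns → grid now 20
[2] z-view keeps 11 columns → grid now 10
[3] x-view keeps 7 columns → grid now 3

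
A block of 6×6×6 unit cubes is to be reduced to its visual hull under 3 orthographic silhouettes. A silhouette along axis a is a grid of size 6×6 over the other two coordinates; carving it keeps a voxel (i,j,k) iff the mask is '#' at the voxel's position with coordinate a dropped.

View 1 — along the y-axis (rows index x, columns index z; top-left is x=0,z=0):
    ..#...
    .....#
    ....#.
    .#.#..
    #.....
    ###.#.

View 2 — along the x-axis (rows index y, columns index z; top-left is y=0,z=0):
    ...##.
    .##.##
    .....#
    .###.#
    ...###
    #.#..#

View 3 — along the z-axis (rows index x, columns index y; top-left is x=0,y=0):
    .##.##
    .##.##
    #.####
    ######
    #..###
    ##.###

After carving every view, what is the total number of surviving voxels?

full grid |V| = 216
after view 1 [y-axis, 10 of 36 cells solid] → remaining = 60
after view 2 [x-axis, 17 of 36 cells solid] → remaining = 26
after view 3 [z-axis, 28 of 36 cells solid] → remaining = 23

|visual hull| = 23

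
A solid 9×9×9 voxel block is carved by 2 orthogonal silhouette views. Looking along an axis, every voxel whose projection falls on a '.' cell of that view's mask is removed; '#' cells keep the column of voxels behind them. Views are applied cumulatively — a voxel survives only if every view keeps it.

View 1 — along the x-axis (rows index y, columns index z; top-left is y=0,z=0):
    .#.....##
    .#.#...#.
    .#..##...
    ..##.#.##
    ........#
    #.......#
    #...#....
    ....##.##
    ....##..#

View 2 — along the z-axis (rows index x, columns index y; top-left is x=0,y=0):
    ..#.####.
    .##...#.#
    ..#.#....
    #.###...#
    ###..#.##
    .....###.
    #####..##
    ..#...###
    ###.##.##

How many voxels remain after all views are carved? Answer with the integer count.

initial block: 9^3 = 729
[1] x-view keeps 26 columns → grid now 234
[2] z-view keeps 43 columns → grid now 121

remaining voxels: 121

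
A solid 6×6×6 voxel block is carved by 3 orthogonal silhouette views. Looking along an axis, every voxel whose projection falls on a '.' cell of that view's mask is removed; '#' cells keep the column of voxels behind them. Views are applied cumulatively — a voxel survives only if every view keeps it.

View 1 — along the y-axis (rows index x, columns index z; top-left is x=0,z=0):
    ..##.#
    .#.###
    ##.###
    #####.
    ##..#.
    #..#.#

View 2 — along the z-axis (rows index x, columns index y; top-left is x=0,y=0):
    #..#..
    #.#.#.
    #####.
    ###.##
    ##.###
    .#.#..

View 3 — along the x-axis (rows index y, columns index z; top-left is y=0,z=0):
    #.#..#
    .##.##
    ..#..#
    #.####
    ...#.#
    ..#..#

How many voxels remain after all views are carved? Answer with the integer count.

38 voxels

before carving: 216 voxels (6×6×6)
step 1: project along y, AND mask (23/36) → |grid| = 138
step 2: project along z, AND mask (22/36) → |grid| = 89
step 3: project along x, AND mask (18/36) → |grid| = 38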